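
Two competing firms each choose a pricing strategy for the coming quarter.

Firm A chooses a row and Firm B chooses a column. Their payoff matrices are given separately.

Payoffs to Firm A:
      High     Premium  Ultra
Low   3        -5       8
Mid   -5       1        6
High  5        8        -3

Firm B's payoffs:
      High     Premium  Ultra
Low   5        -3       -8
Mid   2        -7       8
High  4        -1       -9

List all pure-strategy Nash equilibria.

The unique pure-strategy Nash equilibrium is (High, High).

Firm A against High: payoffs 3, -5, 5 → best response High.
Firm A against Premium: payoffs -5, 1, 8 → best response High.
Firm A against Ultra: payoffs 8, 6, -3 → best response Low.
Firm B against Low: payoffs 5, -3, -8 → best response High.
Firm B against Mid: payoffs 2, -7, 8 → best response Ultra.
Firm B against High: payoffs 4, -1, -9 → best response High.
Mutual best responses: (High, High).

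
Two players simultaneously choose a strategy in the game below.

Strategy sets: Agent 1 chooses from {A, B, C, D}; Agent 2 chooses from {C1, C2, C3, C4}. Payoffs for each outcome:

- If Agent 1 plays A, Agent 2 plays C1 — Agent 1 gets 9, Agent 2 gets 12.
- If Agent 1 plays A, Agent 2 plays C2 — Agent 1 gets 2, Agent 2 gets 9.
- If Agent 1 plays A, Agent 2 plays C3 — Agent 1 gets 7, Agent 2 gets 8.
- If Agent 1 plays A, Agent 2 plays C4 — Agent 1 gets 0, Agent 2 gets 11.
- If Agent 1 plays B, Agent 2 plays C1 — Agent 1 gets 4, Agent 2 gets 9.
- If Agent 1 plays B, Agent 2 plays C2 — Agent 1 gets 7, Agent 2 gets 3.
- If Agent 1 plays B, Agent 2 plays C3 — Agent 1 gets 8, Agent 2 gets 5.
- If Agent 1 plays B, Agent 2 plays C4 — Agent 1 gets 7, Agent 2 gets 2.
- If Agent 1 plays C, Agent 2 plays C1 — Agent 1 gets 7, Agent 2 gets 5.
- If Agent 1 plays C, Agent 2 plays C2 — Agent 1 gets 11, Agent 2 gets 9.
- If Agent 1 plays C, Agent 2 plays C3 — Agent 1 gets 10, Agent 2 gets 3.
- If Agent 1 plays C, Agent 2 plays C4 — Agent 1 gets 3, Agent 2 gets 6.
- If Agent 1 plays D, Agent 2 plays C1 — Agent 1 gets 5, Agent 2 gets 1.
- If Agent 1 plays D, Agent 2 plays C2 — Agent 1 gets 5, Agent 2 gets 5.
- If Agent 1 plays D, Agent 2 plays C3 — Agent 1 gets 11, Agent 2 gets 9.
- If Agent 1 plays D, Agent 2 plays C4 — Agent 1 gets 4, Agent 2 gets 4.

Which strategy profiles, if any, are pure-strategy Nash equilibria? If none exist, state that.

The pure Nash equilibria are (A, C1) and (C, C2) and (D, C3).

Agent 1 against C1: payoffs 9, 4, 7, 5 → best response A.
Agent 1 against C2: payoffs 2, 7, 11, 5 → best response C.
Agent 1 against C3: payoffs 7, 8, 10, 11 → best response D.
Agent 1 against C4: payoffs 0, 7, 3, 4 → best response B.
Agent 2 against A: payoffs 12, 9, 8, 11 → best response C1.
Agent 2 against B: payoffs 9, 3, 5, 2 → best response C1.
Agent 2 against C: payoffs 5, 9, 3, 6 → best response C2.
Agent 2 against D: payoffs 1, 5, 9, 4 → best response C3.
Mutual best responses: (A, C1); (C, C2); (D, C3).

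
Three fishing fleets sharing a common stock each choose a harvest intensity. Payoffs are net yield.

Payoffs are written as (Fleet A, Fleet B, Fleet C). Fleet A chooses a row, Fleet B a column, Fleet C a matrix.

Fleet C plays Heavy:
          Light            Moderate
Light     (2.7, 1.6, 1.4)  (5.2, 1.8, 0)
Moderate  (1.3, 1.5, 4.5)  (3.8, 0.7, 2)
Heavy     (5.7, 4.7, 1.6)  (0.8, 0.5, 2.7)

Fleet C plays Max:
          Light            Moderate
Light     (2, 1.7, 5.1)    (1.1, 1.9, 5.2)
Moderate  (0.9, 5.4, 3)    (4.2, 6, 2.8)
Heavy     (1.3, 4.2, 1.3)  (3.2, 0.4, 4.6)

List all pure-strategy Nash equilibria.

For each player, find the best response to each opponent profile; mutual best responses are the pure NE.
Fleet A against (Light, Heavy): payoffs 2.7, 1.3, 5.7 → best response Heavy.
Fleet A against (Light, Max): payoffs 2, 0.9, 1.3 → best response Light.
Fleet A against (Moderate, Heavy): payoffs 5.2, 3.8, 0.8 → best response Light.
Fleet A against (Moderate, Max): payoffs 1.1, 4.2, 3.2 → best response Moderate.
Fleet B against (Light, Heavy): payoffs 1.6, 1.8 → best response Moderate.
Fleet B against (Light, Max): payoffs 1.7, 1.9 → best response Moderate.
Fleet B against (Moderate, Heavy): payoffs 1.5, 0.7 → best response Light.
Fleet B against (Moderate, Max): payoffs 5.4, 6 → best response Moderate.
Fleet B against (Heavy, Heavy): payoffs 4.7, 0.5 → best response Light.
Fleet B against (Heavy, Max): payoffs 4.2, 0.4 → best response Light.
Fleet C against (Light, Light): payoffs 1.4, 5.1 → best response Max.
Fleet C against (Light, Moderate): payoffs 0, 5.2 → best response Max.
Fleet C against (Moderate, Light): payoffs 4.5, 3 → best response Heavy.
Fleet C against (Moderate, Moderate): payoffs 2, 2.8 → best response Max.
Fleet C against (Heavy, Light): payoffs 1.6, 1.3 → best response Heavy.
Fleet C against (Heavy, Moderate): payoffs 2.7, 4.6 → best response Max.
Mutual best responses: (Moderate, Moderate, Max); (Heavy, Light, Heavy).

Pure-strategy Nash equilibria: (Moderate, Moderate, Max); (Heavy, Light, Heavy)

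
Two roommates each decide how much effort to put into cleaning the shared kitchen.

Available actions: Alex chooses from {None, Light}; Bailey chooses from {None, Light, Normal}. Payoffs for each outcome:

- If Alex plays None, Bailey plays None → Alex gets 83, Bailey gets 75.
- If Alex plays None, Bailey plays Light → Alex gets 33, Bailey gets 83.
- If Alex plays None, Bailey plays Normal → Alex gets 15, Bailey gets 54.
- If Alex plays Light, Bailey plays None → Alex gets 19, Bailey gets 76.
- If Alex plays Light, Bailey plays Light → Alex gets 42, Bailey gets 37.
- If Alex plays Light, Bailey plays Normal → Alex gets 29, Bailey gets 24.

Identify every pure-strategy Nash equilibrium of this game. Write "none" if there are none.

(None, None): Bailey can switch to Light (75 → 83). Not NE.
(None, Light): Alex can switch to Light (33 → 42). Not NE.
(None, Normal): Alex can switch to Light (15 → 29). Not NE.
(Light, None): Alex can switch to None (19 → 83). Not NE.
(Light, Light): Bailey can switch to None (37 → 76). Not NE.
(Light, Normal): Bailey can switch to None (24 → 76). Not NE.

No pure-strategy Nash equilibrium.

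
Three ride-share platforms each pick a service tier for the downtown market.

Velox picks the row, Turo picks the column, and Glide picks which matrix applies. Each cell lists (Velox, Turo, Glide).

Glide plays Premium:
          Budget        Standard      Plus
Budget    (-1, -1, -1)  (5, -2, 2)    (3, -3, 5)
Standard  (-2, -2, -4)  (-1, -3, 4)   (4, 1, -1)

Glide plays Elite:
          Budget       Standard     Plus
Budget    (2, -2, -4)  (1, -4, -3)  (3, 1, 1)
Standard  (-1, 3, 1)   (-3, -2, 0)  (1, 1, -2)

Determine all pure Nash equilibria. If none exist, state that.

(Budget, Budget, Premium); (Standard, Plus, Premium)

Velox against (Budget, Premium): payoffs -1, -2 → best response Budget.
Velox against (Budget, Elite): payoffs 2, -1 → best response Budget.
Velox against (Standard, Premium): payoffs 5, -1 → best response Budget.
Velox against (Standard, Elite): payoffs 1, -3 → best response Budget.
Velox against (Plus, Premium): payoffs 3, 4 → best response Standard.
Velox against (Plus, Elite): payoffs 3, 1 → best response Budget.
Turo against (Budget, Premium): payoffs -1, -2, -3 → best response Budget.
Turo against (Budget, Elite): payoffs -2, -4, 1 → best response Plus.
Turo against (Standard, Premium): payoffs -2, -3, 1 → best response Plus.
Turo against (Standard, Elite): payoffs 3, -2, 1 → best response Budget.
Glide against (Budget, Budget): payoffs -1, -4 → best response Premium.
Glide against (Budget, Standard): payoffs 2, -3 → best response Premium.
Glide against (Budget, Plus): payoffs 5, 1 → best response Premium.
Glide against (Standard, Budget): payoffs -4, 1 → best response Elite.
Glide against (Standard, Standard): payoffs 4, 0 → best response Premium.
Glide against (Standard, Plus): payoffs -1, -2 → best response Premium.
Mutual best responses: (Budget, Budget, Premium); (Standard, Plus, Premium).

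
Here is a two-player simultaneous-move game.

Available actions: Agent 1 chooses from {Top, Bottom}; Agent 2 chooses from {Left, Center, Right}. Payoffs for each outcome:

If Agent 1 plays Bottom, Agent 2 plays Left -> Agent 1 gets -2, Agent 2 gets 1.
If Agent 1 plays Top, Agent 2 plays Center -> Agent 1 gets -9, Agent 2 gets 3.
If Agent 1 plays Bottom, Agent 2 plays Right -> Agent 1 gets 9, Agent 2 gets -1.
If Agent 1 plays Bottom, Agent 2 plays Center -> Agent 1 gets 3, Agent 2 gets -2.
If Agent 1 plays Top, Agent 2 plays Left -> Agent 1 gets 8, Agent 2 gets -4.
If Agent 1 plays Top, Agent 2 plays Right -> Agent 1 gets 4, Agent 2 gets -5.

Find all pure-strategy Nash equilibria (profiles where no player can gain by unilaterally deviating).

This game has no pure Nash equilibrium.

Agent 1 against Left: payoffs 8, -2 → best response Top.
Agent 1 against Center: payoffs -9, 3 → best response Bottom.
Agent 1 against Right: payoffs 4, 9 → best response Bottom.
Agent 2 against Top: payoffs -4, 3, -5 → best response Center.
Agent 2 against Bottom: payoffs 1, -2, -1 → best response Left.
No profile is a mutual best response for all players.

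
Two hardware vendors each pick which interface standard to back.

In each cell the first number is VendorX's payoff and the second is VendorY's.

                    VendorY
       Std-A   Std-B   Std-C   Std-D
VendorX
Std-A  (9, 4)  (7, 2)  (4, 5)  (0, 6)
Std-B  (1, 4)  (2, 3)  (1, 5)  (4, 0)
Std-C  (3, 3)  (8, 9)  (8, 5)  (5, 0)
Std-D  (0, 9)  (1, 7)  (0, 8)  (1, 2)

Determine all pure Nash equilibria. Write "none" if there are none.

VendorX against Std-A: payoffs 9, 1, 3, 0 → best response Std-A.
VendorX against Std-B: payoffs 7, 2, 8, 1 → best response Std-C.
VendorX against Std-C: payoffs 4, 1, 8, 0 → best response Std-C.
VendorX against Std-D: payoffs 0, 4, 5, 1 → best response Std-C.
VendorY against Std-A: payoffs 4, 2, 5, 6 → best response Std-D.
VendorY against Std-B: payoffs 4, 3, 5, 0 → best response Std-C.
VendorY against Std-C: payoffs 3, 9, 5, 0 → best response Std-B.
VendorY against Std-D: payoffs 9, 7, 8, 2 → best response Std-A.
Mutual best responses: (Std-C, Std-B).

(Std-C, Std-B)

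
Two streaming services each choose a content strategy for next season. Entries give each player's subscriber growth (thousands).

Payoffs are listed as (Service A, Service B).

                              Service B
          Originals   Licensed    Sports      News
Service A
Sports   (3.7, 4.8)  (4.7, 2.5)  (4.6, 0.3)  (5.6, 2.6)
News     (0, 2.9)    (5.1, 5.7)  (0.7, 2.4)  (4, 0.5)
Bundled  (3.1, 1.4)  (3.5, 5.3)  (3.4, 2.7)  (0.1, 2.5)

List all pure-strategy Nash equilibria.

(Sports, Originals), (News, Licensed)

For each strategy profile, look for a profitable unilateral deviation.
(Sports, Originals): Service A gets 3.7, best alternative 3.1; Service B gets 4.8, best alternative 2.6. No profitable deviation — NE.
(Sports, Licensed): Service A can switch to News (4.7 → 5.1). Not NE.
(Sports, Sports): Service B can switch to Originals (0.3 → 4.8). Not NE.
(Sports, News): Service B can switch to Originals (2.6 → 4.8). Not NE.
(News, Originals): Service A can switch to Sports (0 → 3.7). Not NE.
(News, Licensed): Service A gets 5.1, best alternative 4.7; Service B gets 5.7, best alternative 2.9. No profitable deviation — NE.
(News, Sports): Service A can switch to Sports (0.7 → 4.6). Not NE.
(News, News): Service A can switch to Sports (4 → 5.6). Not NE.
(Bundled, Originals): Service A can switch to Sports (3.1 → 3.7). Not NE.
(Bundled, Licensed): Service A can switch to Sports (3.5 → 4.7). Not NE.
(Bundled, Sports): Service A can switch to Sports (3.4 → 4.6). Not NE.
(Bundled, News): Service A can switch to Sports (0.1 → 5.6). Not NE.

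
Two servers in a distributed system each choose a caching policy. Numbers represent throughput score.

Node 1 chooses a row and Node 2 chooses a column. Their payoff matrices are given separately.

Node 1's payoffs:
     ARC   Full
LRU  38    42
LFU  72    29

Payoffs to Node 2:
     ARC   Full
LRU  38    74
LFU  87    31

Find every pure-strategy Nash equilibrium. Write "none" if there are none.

Check each profile: it is a Nash equilibrium iff no player can strictly gain by switching unilaterally.
(LRU, ARC): Node 1 can switch to LFU (38 → 72). Not NE.
(LRU, Full): Node 1 gets 42, best alternative 29; Node 2 gets 74, best alternative 38. No profitable deviation — NE.
(LFU, ARC): Node 1 gets 72, best alternative 38; Node 2 gets 87, best alternative 31. No profitable deviation — NE.
(LFU, Full): Node 1 can switch to LRU (29 → 42). Not NE.

The pure Nash equilibria are (LRU, Full), (LFU, ARC).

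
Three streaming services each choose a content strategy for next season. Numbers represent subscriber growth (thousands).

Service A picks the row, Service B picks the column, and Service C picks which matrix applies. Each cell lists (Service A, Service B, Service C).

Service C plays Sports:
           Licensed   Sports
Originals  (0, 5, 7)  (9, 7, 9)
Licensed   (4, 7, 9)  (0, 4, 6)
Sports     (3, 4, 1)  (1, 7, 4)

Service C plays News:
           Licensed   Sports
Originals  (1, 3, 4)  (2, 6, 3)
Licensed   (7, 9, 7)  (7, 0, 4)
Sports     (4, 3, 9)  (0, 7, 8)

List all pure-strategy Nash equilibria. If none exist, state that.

Pure-strategy Nash equilibria: (Originals, Sports, Sports); (Licensed, Licensed, Sports)

(Originals, Licensed, Sports): Service A can switch to Licensed (0 → 4). Not NE.
(Originals, Licensed, News): Service A can switch to Licensed (1 → 7). Not NE.
(Originals, Sports, Sports): Service A gets 9, best alternative 1; Service B gets 7, best alternative 5; Service C gets 9, best alternative 3. No profitable deviation — NE.
(Originals, Sports, News): Service A can switch to Licensed (2 → 7). Not NE.
(Licensed, Licensed, Sports): Service A gets 4, best alternative 3; Service B gets 7, best alternative 4; Service C gets 9, best alternative 7. No profitable deviation — NE.
(Licensed, Licensed, News): Service C can switch to Sports (7 → 9). Not NE.
(Licensed, Sports, Sports): Service A can switch to Originals (0 → 9). Not NE.
(Licensed, Sports, News): Service B can switch to Licensed (0 → 9). Not NE.
(Sports, Licensed, Sports): Service A can switch to Licensed (3 → 4). Not NE.
(Sports, Licensed, News): Service A can switch to Licensed (4 → 7). Not NE.
(Sports, Sports, Sports): Service A can switch to Originals (1 → 9). Not NE.
(Sports, Sports, News): Service A can switch to Originals (0 → 2). Not NE.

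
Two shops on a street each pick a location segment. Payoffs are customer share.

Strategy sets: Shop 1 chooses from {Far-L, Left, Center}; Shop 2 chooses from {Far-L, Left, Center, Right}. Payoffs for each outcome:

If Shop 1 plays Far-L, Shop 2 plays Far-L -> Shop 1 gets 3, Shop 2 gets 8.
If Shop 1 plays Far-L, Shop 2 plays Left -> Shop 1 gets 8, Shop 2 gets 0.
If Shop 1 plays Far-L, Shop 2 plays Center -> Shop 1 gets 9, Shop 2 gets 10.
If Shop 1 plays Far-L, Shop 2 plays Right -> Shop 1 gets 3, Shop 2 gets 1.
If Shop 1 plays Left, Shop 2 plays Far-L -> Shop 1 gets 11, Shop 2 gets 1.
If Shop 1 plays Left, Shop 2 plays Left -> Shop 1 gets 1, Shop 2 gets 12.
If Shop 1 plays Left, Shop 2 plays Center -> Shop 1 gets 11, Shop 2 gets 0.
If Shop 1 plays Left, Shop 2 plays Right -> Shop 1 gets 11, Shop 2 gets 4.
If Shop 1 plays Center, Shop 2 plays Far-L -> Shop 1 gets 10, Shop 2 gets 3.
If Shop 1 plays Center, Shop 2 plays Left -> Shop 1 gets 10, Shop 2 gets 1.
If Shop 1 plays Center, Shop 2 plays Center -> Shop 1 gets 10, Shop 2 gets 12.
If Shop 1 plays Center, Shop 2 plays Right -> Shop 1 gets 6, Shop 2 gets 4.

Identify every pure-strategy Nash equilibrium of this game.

Check each profile: it is a Nash equilibrium iff no player can strictly gain by switching unilaterally.
(Far-L, Far-L): Shop 1 can switch to Left (3 → 11). Not NE.
(Far-L, Left): Shop 1 can switch to Center (8 → 10). Not NE.
(Far-L, Center): Shop 1 can switch to Left (9 → 11). Not NE.
(Far-L, Right): Shop 1 can switch to Left (3 → 11). Not NE.
(Left, Far-L): Shop 2 can switch to Left (1 → 12). Not NE.
(Left, Left): Shop 1 can switch to Far-L (1 → 8). Not NE.
(The remaining 6 profiles each have a profitable deviation by the same check.)

No pure-strategy Nash equilibrium.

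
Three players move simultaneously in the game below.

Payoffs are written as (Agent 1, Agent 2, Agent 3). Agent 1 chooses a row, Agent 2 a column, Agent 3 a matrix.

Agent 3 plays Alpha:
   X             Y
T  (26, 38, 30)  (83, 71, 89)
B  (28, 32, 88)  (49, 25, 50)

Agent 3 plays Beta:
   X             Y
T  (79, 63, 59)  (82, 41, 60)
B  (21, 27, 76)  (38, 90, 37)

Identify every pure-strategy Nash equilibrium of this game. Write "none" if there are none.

For each player, find the best response to each opponent profile; mutual best responses are the pure NE.
Agent 1 against (X, Alpha): payoffs 26, 28 → best response B.
Agent 1 against (X, Beta): payoffs 79, 21 → best response T.
Agent 1 against (Y, Alpha): payoffs 83, 49 → best response T.
Agent 1 against (Y, Beta): payoffs 82, 38 → best response T.
Agent 2 against (T, Alpha): payoffs 38, 71 → best response Y.
Agent 2 against (T, Beta): payoffs 63, 41 → best response X.
Agent 2 against (B, Alpha): payoffs 32, 25 → best response X.
Agent 2 against (B, Beta): payoffs 27, 90 → best response Y.
Agent 3 against (T, X): payoffs 30, 59 → best response Beta.
Agent 3 against (T, Y): payoffs 89, 60 → best response Alpha.
Agent 3 against (B, X): payoffs 88, 76 → best response Alpha.
Agent 3 against (B, Y): payoffs 50, 37 → best response Alpha.
Mutual best responses: (T, X, Beta); (T, Y, Alpha); (B, X, Alpha).

The pure Nash equilibria are (T, X, Beta); (T, Y, Alpha); (B, X, Alpha).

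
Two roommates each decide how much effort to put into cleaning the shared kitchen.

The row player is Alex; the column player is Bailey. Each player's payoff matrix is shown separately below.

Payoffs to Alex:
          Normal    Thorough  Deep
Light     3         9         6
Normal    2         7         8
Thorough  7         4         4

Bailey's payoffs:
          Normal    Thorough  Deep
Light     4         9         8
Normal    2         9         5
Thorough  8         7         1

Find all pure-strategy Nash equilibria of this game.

Alex against Normal: payoffs 3, 2, 7 → best response Thorough.
Alex against Thorough: payoffs 9, 7, 4 → best response Light.
Alex against Deep: payoffs 6, 8, 4 → best response Normal.
Bailey against Light: payoffs 4, 9, 8 → best response Thorough.
Bailey against Normal: payoffs 2, 9, 5 → best response Thorough.
Bailey against Thorough: payoffs 8, 7, 1 → best response Normal.
Mutual best responses: (Light, Thorough); (Thorough, Normal).

(Light, Thorough), (Thorough, Normal)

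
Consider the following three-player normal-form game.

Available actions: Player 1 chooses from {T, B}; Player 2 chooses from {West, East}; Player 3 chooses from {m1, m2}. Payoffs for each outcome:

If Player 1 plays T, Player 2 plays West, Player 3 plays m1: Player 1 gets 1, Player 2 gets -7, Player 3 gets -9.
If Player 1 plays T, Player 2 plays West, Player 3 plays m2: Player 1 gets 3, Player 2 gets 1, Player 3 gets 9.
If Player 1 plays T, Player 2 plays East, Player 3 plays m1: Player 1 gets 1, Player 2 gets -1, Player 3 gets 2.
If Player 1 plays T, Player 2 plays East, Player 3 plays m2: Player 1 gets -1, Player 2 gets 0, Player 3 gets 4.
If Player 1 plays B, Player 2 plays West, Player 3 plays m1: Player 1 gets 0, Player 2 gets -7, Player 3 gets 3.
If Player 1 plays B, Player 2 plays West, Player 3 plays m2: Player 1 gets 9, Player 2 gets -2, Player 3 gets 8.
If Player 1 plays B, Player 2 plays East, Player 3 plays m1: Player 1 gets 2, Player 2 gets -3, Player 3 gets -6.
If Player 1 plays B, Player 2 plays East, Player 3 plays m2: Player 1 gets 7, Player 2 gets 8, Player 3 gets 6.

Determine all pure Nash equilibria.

Player 1 against (West, m1): payoffs 1, 0 → best response T.
Player 1 against (West, m2): payoffs 3, 9 → best response B.
Player 1 against (East, m1): payoffs 1, 2 → best response B.
Player 1 against (East, m2): payoffs -1, 7 → best response B.
Player 2 against (T, m1): payoffs -7, -1 → best response East.
Player 2 against (T, m2): payoffs 1, 0 → best response West.
Player 2 against (B, m1): payoffs -7, -3 → best response East.
Player 2 against (B, m2): payoffs -2, 8 → best response East.
Player 3 against (T, West): payoffs -9, 9 → best response m2.
Player 3 against (T, East): payoffs 2, 4 → best response m2.
Player 3 against (B, West): payoffs 3, 8 → best response m2.
Player 3 against (B, East): payoffs -6, 6 → best response m2.
Mutual best responses: (B, East, m2).

(B, East, m2)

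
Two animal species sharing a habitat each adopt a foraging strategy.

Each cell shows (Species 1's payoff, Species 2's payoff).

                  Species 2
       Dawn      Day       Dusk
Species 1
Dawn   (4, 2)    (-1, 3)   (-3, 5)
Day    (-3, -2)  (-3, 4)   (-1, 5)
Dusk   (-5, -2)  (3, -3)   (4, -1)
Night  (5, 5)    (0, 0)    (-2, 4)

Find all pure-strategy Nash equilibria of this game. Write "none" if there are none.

Pure-strategy Nash equilibria: (Dusk, Dusk), (Night, Dawn)

Check each profile: it is a Nash equilibrium iff no player can strictly gain by switching unilaterally.
(Dawn, Dawn): Species 1 can switch to Night (4 → 5). Not NE.
(Dawn, Day): Species 1 can switch to Dusk (-1 → 3). Not NE.
(Dawn, Dusk): Species 1 can switch to Day (-3 → -1). Not NE.
(Day, Dawn): Species 1 can switch to Dawn (-3 → 4). Not NE.
(Day, Day): Species 1 can switch to Dawn (-3 → -1). Not NE.
(Day, Dusk): Species 1 can switch to Dusk (-1 → 4). Not NE.
(Dusk, Dawn): Species 1 can switch to Dawn (-5 → 4). Not NE.
(Dusk, Day): Species 2 can switch to Dawn (-3 → -2). Not NE.
(Dusk, Dusk): Species 1 gets 4, best alternative -1; Species 2 gets -1, best alternative -2. No profitable deviation — NE.
(Night, Dawn): Species 1 gets 5, best alternative 4; Species 2 gets 5, best alternative 4. No profitable deviation — NE.
(Night, Day): Species 1 can switch to Dusk (0 → 3). Not NE.
(Night, Dusk): Species 1 can switch to Day (-2 → -1). Not NE.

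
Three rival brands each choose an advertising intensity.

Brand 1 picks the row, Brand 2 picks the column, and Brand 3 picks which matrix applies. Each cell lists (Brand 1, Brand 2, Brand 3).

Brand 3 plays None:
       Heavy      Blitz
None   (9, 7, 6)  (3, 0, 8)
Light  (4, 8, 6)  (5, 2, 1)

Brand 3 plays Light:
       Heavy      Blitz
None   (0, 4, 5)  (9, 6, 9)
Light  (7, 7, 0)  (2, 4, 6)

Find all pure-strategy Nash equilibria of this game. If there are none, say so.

(None, Heavy, None) and (None, Blitz, Light)

Mark each player's best response to every combination of opponents' strategies; a profile where every player is best-responding is a pure Nash equilibrium.
Brand 1 against (Heavy, None): payoffs 9, 4 → best response None.
Brand 1 against (Heavy, Light): payoffs 0, 7 → best response Light.
Brand 1 against (Blitz, None): payoffs 3, 5 → best response Light.
Brand 1 against (Blitz, Light): payoffs 9, 2 → best response None.
Brand 2 against (None, None): payoffs 7, 0 → best response Heavy.
Brand 2 against (None, Light): payoffs 4, 6 → best response Blitz.
Brand 2 against (Light, None): payoffs 8, 2 → best response Heavy.
Brand 2 against (Light, Light): payoffs 7, 4 → best response Heavy.
Brand 3 against (None, Heavy): payoffs 6, 5 → best response None.
Brand 3 against (None, Blitz): payoffs 8, 9 → best response Light.
Brand 3 against (Light, Heavy): payoffs 6, 0 → best response None.
Brand 3 against (Light, Blitz): payoffs 1, 6 → best response Light.
Mutual best responses: (None, Heavy, None); (None, Blitz, Light).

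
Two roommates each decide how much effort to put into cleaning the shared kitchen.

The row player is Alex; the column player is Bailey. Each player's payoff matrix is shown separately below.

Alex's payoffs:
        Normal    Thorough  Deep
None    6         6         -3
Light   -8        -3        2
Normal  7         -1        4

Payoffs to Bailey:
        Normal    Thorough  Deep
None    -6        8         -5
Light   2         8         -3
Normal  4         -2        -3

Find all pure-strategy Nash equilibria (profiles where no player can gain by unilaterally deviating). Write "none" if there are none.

(None, Thorough), (Normal, Normal)

Mark each player's best response to every combination of opponents' strategies; a profile where every player is best-responding is a pure Nash equilibrium.
Alex against Normal: payoffs 6, -8, 7 → best response Normal.
Alex against Thorough: payoffs 6, -3, -1 → best response None.
Alex against Deep: payoffs -3, 2, 4 → best response Normal.
Bailey against None: payoffs -6, 8, -5 → best response Thorough.
Bailey against Light: payoffs 2, 8, -3 → best response Thorough.
Bailey against Normal: payoffs 4, -2, -3 → best response Normal.
Mutual best responses: (None, Thorough); (Normal, Normal).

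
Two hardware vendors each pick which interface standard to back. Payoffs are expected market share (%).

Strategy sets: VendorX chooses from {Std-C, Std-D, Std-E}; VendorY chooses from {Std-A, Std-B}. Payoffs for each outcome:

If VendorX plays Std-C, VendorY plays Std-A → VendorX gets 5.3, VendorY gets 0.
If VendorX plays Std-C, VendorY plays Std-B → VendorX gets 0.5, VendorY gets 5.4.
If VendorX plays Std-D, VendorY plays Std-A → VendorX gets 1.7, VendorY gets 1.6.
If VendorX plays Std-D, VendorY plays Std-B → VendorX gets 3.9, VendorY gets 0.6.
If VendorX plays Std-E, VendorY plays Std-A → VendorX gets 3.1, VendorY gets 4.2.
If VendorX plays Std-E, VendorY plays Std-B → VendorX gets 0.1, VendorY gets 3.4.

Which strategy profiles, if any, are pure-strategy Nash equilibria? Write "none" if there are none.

VendorX against Std-A: payoffs 5.3, 1.7, 3.1 → best response Std-C.
VendorX against Std-B: payoffs 0.5, 3.9, 0.1 → best response Std-D.
VendorY against Std-C: payoffs 0, 5.4 → best response Std-B.
VendorY against Std-D: payoffs 1.6, 0.6 → best response Std-A.
VendorY against Std-E: payoffs 4.2, 3.4 → best response Std-A.
No profile is a mutual best response for all players.

No pure-strategy Nash equilibrium.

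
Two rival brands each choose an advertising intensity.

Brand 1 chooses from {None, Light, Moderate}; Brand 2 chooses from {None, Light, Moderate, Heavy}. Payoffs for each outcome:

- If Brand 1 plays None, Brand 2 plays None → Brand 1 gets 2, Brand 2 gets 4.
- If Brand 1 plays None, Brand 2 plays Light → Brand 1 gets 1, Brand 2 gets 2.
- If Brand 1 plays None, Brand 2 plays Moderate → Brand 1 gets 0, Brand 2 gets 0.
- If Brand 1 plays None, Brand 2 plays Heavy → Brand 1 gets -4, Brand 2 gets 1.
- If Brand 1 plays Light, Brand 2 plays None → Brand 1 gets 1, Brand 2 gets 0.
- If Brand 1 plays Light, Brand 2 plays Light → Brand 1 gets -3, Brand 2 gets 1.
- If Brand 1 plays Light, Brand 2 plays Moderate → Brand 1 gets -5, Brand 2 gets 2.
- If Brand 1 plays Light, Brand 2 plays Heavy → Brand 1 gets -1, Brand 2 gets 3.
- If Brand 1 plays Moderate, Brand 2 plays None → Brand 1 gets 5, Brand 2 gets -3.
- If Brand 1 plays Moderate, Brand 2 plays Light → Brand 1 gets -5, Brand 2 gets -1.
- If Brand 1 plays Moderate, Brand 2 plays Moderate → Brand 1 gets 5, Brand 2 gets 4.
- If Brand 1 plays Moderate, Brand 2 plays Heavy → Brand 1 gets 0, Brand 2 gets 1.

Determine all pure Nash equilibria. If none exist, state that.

(None, None): Brand 1 can switch to Moderate (2 → 5). Not NE.
(None, Light): Brand 2 can switch to None (2 → 4). Not NE.
(None, Moderate): Brand 1 can switch to Moderate (0 → 5). Not NE.
(None, Heavy): Brand 1 can switch to Light (-4 → -1). Not NE.
(Light, None): Brand 1 can switch to None (1 → 2). Not NE.
(Light, Light): Brand 1 can switch to None (-3 → 1). Not NE.
(Light, Moderate): Brand 1 can switch to None (-5 → 0). Not NE.
(Light, Heavy): Brand 1 can switch to Moderate (-1 → 0). Not NE.
(Moderate, None): Brand 2 can switch to Light (-3 → -1). Not NE.
(Moderate, Light): Brand 1 can switch to None (-5 → 1). Not NE.
(Moderate, Moderate): Brand 1 gets 5, best alternative 0; Brand 2 gets 4, best alternative 1. No profitable deviation — NE.
(Moderate, Heavy): Brand 2 can switch to Moderate (1 → 4). Not NE.

Pure NE: (Moderate, Moderate)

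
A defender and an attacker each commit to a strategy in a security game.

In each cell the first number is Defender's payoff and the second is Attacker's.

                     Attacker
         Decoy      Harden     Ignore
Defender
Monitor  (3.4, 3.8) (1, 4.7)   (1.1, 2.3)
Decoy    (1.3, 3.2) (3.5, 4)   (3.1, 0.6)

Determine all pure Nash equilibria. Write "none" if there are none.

For each strategy profile, look for a profitable unilateral deviation.
(Monitor, Decoy): Attacker can switch to Harden (3.8 → 4.7). Not NE.
(Monitor, Harden): Defender can switch to Decoy (1 → 3.5). Not NE.
(Monitor, Ignore): Defender can switch to Decoy (1.1 → 3.1). Not NE.
(Decoy, Decoy): Defender can switch to Monitor (1.3 → 3.4). Not NE.
(Decoy, Harden): Defender gets 3.5, best alternative 1; Attacker gets 4, best alternative 3.2. No profitable deviation — NE.
(Decoy, Ignore): Attacker can switch to Decoy (0.6 → 3.2). Not NE.

Pure NE: (Decoy, Harden)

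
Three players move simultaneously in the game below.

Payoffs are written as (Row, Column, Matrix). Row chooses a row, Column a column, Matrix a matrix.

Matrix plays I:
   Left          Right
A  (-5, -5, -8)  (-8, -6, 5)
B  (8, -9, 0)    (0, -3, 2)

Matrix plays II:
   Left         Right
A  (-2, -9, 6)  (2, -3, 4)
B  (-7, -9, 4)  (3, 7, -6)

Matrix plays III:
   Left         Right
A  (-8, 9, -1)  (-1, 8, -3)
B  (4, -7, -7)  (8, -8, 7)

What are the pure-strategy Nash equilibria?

none

(A, Left, I): Row can switch to B (-5 → 8). Not NE.
(A, Left, II): Column can switch to Right (-9 → -3). Not NE.
(A, Left, III): Row can switch to B (-8 → 4). Not NE.
(A, Right, I): Row can switch to B (-8 → 0). Not NE.
(A, Right, II): Row can switch to B (2 → 3). Not NE.
(A, Right, III): Row can switch to B (-1 → 8). Not NE.
(B, Left, I): Column can switch to Right (-9 → -3). Not NE.
(B, Left, II): Row can switch to A (-7 → -2). Not NE.
(The remaining 4 profiles each have a profitable deviation by the same check.)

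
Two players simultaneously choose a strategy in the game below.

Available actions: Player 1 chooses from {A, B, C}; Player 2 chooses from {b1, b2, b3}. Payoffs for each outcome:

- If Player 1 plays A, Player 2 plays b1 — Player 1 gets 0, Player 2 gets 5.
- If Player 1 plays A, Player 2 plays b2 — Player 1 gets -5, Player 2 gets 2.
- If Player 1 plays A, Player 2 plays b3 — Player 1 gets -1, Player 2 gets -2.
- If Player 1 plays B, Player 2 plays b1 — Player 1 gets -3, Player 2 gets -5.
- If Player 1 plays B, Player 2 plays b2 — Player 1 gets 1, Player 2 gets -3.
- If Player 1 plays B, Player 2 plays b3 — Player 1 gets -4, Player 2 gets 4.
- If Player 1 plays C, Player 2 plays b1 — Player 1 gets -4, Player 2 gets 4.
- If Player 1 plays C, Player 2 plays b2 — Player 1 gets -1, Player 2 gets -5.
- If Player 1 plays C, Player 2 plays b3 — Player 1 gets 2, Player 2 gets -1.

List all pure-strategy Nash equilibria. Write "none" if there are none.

Check each profile: it is a Nash equilibrium iff no player can strictly gain by switching unilaterally.
(A, b1): Player 1 gets 0, best alternative -3; Player 2 gets 5, best alternative 2. No profitable deviation — NE.
(A, b2): Player 1 can switch to B (-5 → 1). Not NE.
(A, b3): Player 1 can switch to C (-1 → 2). Not NE.
(B, b1): Player 1 can switch to A (-3 → 0). Not NE.
(B, b2): Player 2 can switch to b3 (-3 → 4). Not NE.
(B, b3): Player 1 can switch to A (-4 → -1). Not NE.
(C, b1): Player 1 can switch to A (-4 → 0). Not NE.
(C, b2): Player 1 can switch to B (-1 → 1). Not NE.
(C, b3): Player 2 can switch to b1 (-1 → 4). Not NE.

Pure NE: (A, b1)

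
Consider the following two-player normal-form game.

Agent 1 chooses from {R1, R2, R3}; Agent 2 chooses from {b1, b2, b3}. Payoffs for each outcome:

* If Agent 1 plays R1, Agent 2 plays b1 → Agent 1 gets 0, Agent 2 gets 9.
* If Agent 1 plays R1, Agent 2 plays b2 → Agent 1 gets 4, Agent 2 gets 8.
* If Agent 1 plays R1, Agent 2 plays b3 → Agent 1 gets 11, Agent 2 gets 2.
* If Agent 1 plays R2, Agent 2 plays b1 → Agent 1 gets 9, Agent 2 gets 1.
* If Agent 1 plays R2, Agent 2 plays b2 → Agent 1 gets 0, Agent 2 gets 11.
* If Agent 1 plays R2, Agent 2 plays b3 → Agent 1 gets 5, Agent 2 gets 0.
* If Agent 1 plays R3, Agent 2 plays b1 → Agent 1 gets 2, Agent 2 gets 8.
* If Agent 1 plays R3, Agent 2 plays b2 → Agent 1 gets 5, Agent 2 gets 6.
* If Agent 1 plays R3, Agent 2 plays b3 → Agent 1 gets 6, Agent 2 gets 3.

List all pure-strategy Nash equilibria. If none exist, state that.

Agent 1 against b1: payoffs 0, 9, 2 → best response R2.
Agent 1 against b2: payoffs 4, 0, 5 → best response R3.
Agent 1 against b3: payoffs 11, 5, 6 → best response R1.
Agent 2 against R1: payoffs 9, 8, 2 → best response b1.
Agent 2 against R2: payoffs 1, 11, 0 → best response b2.
Agent 2 against R3: payoffs 8, 6, 3 → best response b1.
No profile is a mutual best response for all players.

No pure-strategy Nash equilibrium.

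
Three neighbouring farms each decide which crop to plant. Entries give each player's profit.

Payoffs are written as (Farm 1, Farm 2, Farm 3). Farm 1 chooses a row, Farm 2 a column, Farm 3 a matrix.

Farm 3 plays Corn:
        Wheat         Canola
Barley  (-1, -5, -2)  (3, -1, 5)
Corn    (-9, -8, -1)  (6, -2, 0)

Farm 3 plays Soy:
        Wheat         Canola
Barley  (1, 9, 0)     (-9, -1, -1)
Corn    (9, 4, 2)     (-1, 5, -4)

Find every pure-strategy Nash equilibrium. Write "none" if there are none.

Pure NE: (Corn, Canola, Corn)

Check each profile: it is a Nash equilibrium iff no player can strictly gain by switching unilaterally.
(Barley, Wheat, Corn): Farm 2 can switch to Canola (-5 → -1). Not NE.
(Barley, Wheat, Soy): Farm 1 can switch to Corn (1 → 9). Not NE.
(Barley, Canola, Corn): Farm 1 can switch to Corn (3 → 6). Not NE.
(Barley, Canola, Soy): Farm 1 can switch to Corn (-9 → -1). Not NE.
(Corn, Wheat, Corn): Farm 1 can switch to Barley (-9 → -1). Not NE.
(Corn, Wheat, Soy): Farm 2 can switch to Canola (4 → 5). Not NE.
(Corn, Canola, Corn): Farm 1 gets 6, best alternative 3; Farm 2 gets -2, best alternative -8; Farm 3 gets 0, best alternative -4. No profitable deviation — NE.
(The remaining 1 profile has a profitable deviation by the same check.)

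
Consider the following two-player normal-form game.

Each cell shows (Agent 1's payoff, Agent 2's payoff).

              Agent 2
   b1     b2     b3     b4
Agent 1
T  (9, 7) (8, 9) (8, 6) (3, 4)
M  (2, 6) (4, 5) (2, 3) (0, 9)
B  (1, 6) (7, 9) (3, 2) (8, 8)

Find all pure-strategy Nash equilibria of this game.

Agent 1 against b1: payoffs 9, 2, 1 → best response T.
Agent 1 against b2: payoffs 8, 4, 7 → best response T.
Agent 1 against b3: payoffs 8, 2, 3 → best response T.
Agent 1 against b4: payoffs 3, 0, 8 → best response B.
Agent 2 against T: payoffs 7, 9, 6, 4 → best response b2.
Agent 2 against M: payoffs 6, 5, 3, 9 → best response b4.
Agent 2 against B: payoffs 6, 9, 2, 8 → best response b2.
Mutual best responses: (T, b2).

(T, b2)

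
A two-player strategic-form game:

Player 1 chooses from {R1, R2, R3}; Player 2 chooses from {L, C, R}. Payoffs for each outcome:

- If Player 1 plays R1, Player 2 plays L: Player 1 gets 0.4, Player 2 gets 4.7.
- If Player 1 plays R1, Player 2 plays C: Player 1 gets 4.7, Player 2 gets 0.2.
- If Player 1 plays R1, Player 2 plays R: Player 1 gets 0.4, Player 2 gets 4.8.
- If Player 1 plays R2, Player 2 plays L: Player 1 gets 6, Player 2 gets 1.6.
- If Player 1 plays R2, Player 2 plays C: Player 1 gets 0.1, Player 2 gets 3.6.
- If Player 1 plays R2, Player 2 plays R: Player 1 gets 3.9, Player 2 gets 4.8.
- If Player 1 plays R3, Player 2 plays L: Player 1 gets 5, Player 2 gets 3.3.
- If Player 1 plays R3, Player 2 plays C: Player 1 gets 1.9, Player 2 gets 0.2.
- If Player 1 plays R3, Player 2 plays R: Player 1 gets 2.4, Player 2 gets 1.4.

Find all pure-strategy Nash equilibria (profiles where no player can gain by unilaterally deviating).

(R1, L): Player 1 can switch to R2 (0.4 → 6). Not NE.
(R1, C): Player 2 can switch to L (0.2 → 4.7). Not NE.
(R1, R): Player 1 can switch to R2 (0.4 → 3.9). Not NE.
(R2, L): Player 2 can switch to C (1.6 → 3.6). Not NE.
(R2, C): Player 1 can switch to R1 (0.1 → 4.7). Not NE.
(R2, R): Player 1 gets 3.9, best alternative 2.4; Player 2 gets 4.8, best alternative 3.6. No profitable deviation — NE.
(R3, L): Player 1 can switch to R2 (5 → 6). Not NE.
(R3, C): Player 1 can switch to R1 (1.9 → 4.7). Not NE.
(R3, R): Player 1 can switch to R2 (2.4 → 3.9). Not NE.

Pure NE: (R2, R)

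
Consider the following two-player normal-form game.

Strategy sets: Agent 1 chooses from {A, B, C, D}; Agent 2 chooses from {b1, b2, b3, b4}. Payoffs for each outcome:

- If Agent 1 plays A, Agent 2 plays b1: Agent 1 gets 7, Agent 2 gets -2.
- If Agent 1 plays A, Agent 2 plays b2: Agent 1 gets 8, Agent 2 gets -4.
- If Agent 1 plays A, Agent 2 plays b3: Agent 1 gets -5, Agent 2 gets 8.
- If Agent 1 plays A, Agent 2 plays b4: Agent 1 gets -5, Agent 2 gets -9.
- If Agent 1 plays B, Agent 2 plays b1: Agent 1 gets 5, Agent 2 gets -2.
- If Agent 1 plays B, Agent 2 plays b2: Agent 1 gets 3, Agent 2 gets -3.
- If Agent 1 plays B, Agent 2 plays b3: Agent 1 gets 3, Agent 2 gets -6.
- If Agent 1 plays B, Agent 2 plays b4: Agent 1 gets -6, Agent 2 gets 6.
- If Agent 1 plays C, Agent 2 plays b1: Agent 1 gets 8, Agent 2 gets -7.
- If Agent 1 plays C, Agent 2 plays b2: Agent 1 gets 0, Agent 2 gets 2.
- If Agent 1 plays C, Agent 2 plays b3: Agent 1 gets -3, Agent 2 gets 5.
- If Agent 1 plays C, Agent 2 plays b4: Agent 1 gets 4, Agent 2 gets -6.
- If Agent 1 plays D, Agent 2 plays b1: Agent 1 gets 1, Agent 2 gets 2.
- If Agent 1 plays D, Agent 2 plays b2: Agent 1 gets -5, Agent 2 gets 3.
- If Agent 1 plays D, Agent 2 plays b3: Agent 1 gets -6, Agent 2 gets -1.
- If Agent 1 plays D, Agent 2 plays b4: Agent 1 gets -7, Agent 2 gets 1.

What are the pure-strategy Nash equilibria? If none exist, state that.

(A, b1): Agent 1 can switch to C (7 → 8). Not NE.
(A, b2): Agent 2 can switch to b1 (-4 → -2). Not NE.
(A, b3): Agent 1 can switch to B (-5 → 3). Not NE.
(A, b4): Agent 1 can switch to C (-5 → 4). Not NE.
(B, b1): Agent 1 can switch to A (5 → 7). Not NE.
(B, b2): Agent 1 can switch to A (3 → 8). Not NE.
(B, b3): Agent 2 can switch to b1 (-6 → -2). Not NE.
(B, b4): Agent 1 can switch to A (-6 → -5). Not NE.
(C, b1): Agent 2 can switch to b2 (-7 → 2). Not NE.
(C, b2): Agent 1 can switch to A (0 → 8). Not NE.
(C, b3): Agent 1 can switch to B (-3 → 3). Not NE.
(C, b4): Agent 2 can switch to b2 (-6 → 2). Not NE.
(The remaining 4 profiles each have a profitable deviation by the same check.)

There is no pure-strategy Nash equilibrium.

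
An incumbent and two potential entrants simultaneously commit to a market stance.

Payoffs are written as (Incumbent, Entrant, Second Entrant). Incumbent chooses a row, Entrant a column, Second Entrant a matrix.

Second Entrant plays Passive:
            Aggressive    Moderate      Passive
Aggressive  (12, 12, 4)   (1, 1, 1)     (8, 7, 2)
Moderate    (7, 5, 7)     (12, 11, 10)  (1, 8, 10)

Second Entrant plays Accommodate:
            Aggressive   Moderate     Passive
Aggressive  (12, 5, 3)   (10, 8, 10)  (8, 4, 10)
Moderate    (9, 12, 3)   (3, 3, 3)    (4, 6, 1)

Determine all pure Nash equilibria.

(Aggressive, Aggressive, Passive): Incumbent gets 12, best alternative 7; Entrant gets 12, best alternative 7; Second Entrant gets 4, best alternative 3. No profitable deviation — NE.
(Aggressive, Aggressive, Accommodate): Entrant can switch to Moderate (5 → 8). Not NE.
(Aggressive, Moderate, Passive): Incumbent can switch to Moderate (1 → 12). Not NE.
(Aggressive, Moderate, Accommodate): Incumbent gets 10, best alternative 3; Entrant gets 8, best alternative 5; Second Entrant gets 10, best alternative 1. No profitable deviation — NE.
(Aggressive, Passive, Passive): Entrant can switch to Aggressive (7 → 12). Not NE.
(Aggressive, Passive, Accommodate): Entrant can switch to Aggressive (4 → 5). Not NE.
(Moderate, Aggressive, Passive): Incumbent can switch to Aggressive (7 → 12). Not NE.
(Moderate, Aggressive, Accommodate): Incumbent can switch to Aggressive (9 → 12). Not NE.
(Moderate, Moderate, Passive): Incumbent gets 12, best alternative 1; Entrant gets 11, best alternative 8; Second Entrant gets 10, best alternative 3. No profitable deviation — NE.
(The remaining 3 profiles each have a profitable deviation by the same check.)

The pure Nash equilibria are (Aggressive, Aggressive, Passive); (Aggressive, Moderate, Accommodate); (Moderate, Moderate, Passive).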